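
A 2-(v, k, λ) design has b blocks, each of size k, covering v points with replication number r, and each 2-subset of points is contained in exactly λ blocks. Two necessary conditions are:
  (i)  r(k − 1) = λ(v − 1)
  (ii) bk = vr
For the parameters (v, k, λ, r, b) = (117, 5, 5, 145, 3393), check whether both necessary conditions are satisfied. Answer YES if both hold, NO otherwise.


Condition (i): r(k − 1) = 145·4 = 580; λ(v − 1) = 5·116 = 580. Match? YES.
Condition (ii): bk = 3393·5 = 16965; vr = 117·145 = 16965. Match? YES.
Both conditions hold? YES.

YES


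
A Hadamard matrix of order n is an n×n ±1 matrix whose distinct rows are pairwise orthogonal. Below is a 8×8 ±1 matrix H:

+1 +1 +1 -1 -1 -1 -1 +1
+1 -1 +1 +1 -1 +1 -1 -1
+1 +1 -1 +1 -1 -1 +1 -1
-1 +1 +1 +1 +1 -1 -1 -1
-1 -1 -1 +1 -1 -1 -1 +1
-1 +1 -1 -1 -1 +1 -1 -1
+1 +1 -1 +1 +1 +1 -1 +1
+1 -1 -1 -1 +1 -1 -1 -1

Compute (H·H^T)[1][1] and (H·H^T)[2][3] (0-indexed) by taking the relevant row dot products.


Row 1 of H: [1, -1, 1, 1, -1, 1, -1, -1].
Row 2 of H: [1, 1, -1, 1, -1, -1, 1, -1].
Row 3 of H: [-1, 1, 1, 1, 1, -1, -1, -1].
(H·H^T)[1][1] = Σ_j H[1][j]·H[1][j] = (1)² + (-1)² + (1)² + (1)² + (-1)² + (1)² + (-1)² + (-1)² = 1 + 1 + 1 + 1 + 1 + 1 + 1 + 1 = 8.
(H·H^T)[2][3] = Σ_j H[2][j]·H[3][j] = (1)·(-1) + (1)·(1) + (-1)·(1) + (1)·(1) + (-1)·(1) + (-1)·(-1) + (1)·(-1) + (-1)·(-1) = -1 + 1 + -1 + 1 + -1 + 1 + -1 + 1 = 0.
So rows 2 and 3 are orthogonal; the diagonal entry equals n = 8.

(1,1) entry = 8; (2,3) entry = 0.


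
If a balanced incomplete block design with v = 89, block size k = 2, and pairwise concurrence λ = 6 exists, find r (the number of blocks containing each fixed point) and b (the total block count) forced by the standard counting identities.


Any 2-(v, k, λ) BIBD satisfies two necessary conditions:
  (i)  Each point sits in r blocks, and counting incidences through any fixed point gives r(k − 1) = λ(v − 1), so r = λ(v − 1)/(k − 1).
  (ii) Total incidences bk = vr, so b = vr/k.
Step 1: r = λ(v − 1)/(k − 1) = 6·(89 − 1)/(2 − 1) = 6·88/1 = 528/1 = 528.
Step 2: b = vr/k = 89·528/2 = 46992/2 = 23496.
Check integrality: r = 528 ∈ Z ✓, b = 23496 ∈ Z ✓.
(These identities are necessary conditions: they determine r and b for any design with these parameters, but do not by themselves prove that one exists.)

r = 528, b = 23496.


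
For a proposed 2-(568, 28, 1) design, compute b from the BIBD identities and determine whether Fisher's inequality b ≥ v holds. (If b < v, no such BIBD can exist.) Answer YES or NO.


b = λv(v − 1)/(k(k − 1)) = 1·568·567/(28·27) = 322056/756 = 426.
Compare with v = 568: b < v, so Fisher's inequality fails.

NO


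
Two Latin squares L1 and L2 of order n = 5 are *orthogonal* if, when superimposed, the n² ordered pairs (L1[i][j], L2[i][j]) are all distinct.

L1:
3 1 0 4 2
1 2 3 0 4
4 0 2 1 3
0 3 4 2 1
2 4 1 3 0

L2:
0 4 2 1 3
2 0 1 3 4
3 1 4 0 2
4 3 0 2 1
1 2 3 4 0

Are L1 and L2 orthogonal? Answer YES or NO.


Form the n² = 25 superimposed pairs (L1[i][j], L2[i][j]), row by row (rows and columns indexed from 0):
row 0: (3,0) (1,4) (0,2) (4,1) (2,3)
row 1: (1,2) (2,0) (3,1) (0,3) (4,4)
row 2: (4,3) (0,1) (2,4) (1,0) (3,2)
row 3: (0,4) (3,3) (4,0) (2,2) (1,1)
row 4: (2,1) (4,2) (1,3) (3,4) (0,0)
Orthogonality requires all 25 pairs distinct.
Check by first coordinate: for each symbol s of L1, list the L2 entries in the n cells where L1 = s; they must all differ.
  L1 = 0: L2 entries (in reading order) 2, 3, 1, 4, 0 — all 5 distinct ✓
  L1 = 1: L2 entries (in reading order) 4, 2, 0, 1, 3 — all 5 distinct ✓
  L1 = 2: L2 entries (in reading order) 3, 0, 4, 2, 1 — all 5 distinct ✓
  L1 = 3: L2 entries (in reading order) 0, 1, 2, 3, 4 — all 5 distinct ✓
  L1 = 4: L2 entries (in reading order) 1, 4, 3, 0, 2 — all 5 distinct ✓
Every symbol of L1 meets every symbol of L2 exactly once, so all 25 pairs are distinct (25 of 25).
Conclusion: YES.

YES


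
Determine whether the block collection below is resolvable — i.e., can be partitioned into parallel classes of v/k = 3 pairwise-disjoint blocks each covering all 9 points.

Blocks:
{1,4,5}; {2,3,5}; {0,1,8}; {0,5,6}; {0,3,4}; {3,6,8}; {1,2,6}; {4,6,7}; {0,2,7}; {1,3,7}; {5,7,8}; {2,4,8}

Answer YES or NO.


v = 9, block size k = 3, number of blocks = 12.
For resolvability, blocks must partition into parallel classes of size v/k = 3.
Total blocks must therefore be a multiple of 3: 12 = 3·4 + 0 ⇒ divisible ✓.
Greedy packing gives 4 candidate class(es). Each should be a full parallel class (size 3, covers all 9 points).
  Class 1 (3 blocks): {1,4,5}; {3,6,8}; {0,2,7}. Points covered: [0, 1, 2, 3, 4, 5, 6, 7, 8].
  Class 2 (3 blocks): {2,3,5}; {0,1,8}; {4,6,7}. Points covered: [0, 1, 2, 3, 4, 5, 6, 7, 8].
  Class 3 (3 blocks): {0,5,6}; {1,3,7}; {2,4,8}. Points covered: [0, 1, 2, 3, 4, 5, 6, 7, 8].
  Class 4 (3 blocks): {0,3,4}; {1,2,6}; {5,7,8}. Points covered: [0, 1, 2, 3, 4, 5, 6, 7, 8].
All classes full (size 3)? YES. All classes cover every point? YES.
Resolvable? YES.

YES


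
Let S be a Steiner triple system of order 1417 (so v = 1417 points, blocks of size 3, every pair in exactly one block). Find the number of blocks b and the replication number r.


An STS(v) is a 2-(v, 3, 1) BIBD: block size k = 3, λ = 1.
Replication: r(k − 1) = λ(v − 1) ⇒ r·2 = 1417 − 1 = 1416 ⇒ r = 708.
Block count: b = v(v − 1)/6 = 1417·1416/6 = 2006472/6 = 334412.

r = 708, b = 334412.


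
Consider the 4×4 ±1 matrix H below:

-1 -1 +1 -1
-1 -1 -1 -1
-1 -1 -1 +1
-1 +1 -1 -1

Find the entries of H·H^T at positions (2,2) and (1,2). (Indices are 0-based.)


Row 1 of H: [-1, -1, -1, -1].
Row 2 of H: [-1, -1, -1, 1].
(H·H^T)[2][2] = Σ_j H[2][j]·H[2][j] = (-1)² + (-1)² + (-1)² + (1)² = 1 + 1 + 1 + 1 = 4.
(H·H^T)[1][2] = Σ_j H[1][j]·H[2][j] = (-1)·(-1) + (-1)·(-1) + (-1)·(-1) + (-1)·(1) = 1 + 1 + 1 + -1 = 2.
Rows 1 and 2 are not orthogonal (dot product = 2 ≠ 0), so H is not a Hadamard matrix.

(2,2) entry = 4; (1,2) entry = 2.


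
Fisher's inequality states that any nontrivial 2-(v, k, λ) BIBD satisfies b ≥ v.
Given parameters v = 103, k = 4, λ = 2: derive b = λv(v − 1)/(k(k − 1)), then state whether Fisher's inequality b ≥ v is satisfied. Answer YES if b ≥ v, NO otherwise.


r = λ(v − 1)/(k − 1) = 2·102/3 = 68.
b = vr/k = 103·68/4 = 1751.
Fisher's inequality: b ≥ v ⇔ 1751 ≥ 103? YES.

YES


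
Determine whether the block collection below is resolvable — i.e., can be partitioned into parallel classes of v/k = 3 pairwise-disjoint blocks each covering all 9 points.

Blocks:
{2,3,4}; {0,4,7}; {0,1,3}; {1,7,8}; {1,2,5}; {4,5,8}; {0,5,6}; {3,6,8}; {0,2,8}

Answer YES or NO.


v = 9, block size k = 3, number of blocks = 9.
For resolvability, blocks must partition into parallel classes of size v/k = 3.
Total blocks must therefore be a multiple of 3: 9 = 3·3 + 0 ⇒ divisible ✓.
Consider block {0,1,3}. The only other block(s) in the collection disjoint from it are {4,5,8} — just 1 block(s). Any parallel class containing {0,1,3} would need 2 other blocks each disjoint from it, so no parallel class of size 3 can contain {0,1,3}.
Since every block must belong to some parallel class in a resolution, the collection cannot be partitioned into parallel classes.
Resolvable? NO.

NO


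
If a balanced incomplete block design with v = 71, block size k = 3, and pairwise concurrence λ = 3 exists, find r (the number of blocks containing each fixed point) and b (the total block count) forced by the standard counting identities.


Any 2-(v, k, λ) BIBD satisfies two necessary conditions:
  (i)  Each point sits in r blocks, and counting incidences through any fixed point gives r(k − 1) = λ(v − 1), so r = λ(v − 1)/(k − 1).
  (ii) Total incidences bk = vr, so b = vr/k.
Step 1: r = λ(v − 1)/(k − 1) = 3·(71 − 1)/(3 − 1) = 3·70/2 = 210/2 = 105.
Step 2: b = vr/k = 71·105/3 = 7455/3 = 2485.
Check integrality: r = 105 ∈ Z ✓, b = 2485 ∈ Z ✓.
(These identities are necessary conditions: they determine r and b for any design with these parameters, but do not by themselves prove that one exists.)

r = 105, b = 2485.


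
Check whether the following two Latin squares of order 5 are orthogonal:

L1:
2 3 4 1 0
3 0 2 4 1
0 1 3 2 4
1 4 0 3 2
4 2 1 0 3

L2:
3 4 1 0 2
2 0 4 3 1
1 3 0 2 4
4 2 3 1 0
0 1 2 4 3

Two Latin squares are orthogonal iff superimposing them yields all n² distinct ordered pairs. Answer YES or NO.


Form the n² = 25 superimposed pairs (L1[i][j], L2[i][j]), row by row (rows and columns indexed from 0):
row 0: (2,3) (3,4) (4,1) (1,0) (0,2)
row 1: (3,2) (0,0) (2,4) (4,3) (1,1)
row 2: (0,1) (1,3) (3,0) (2,2) (4,4)
row 3: (1,4) (4,2) (0,3) (3,1) (2,0)
row 4: (4,0) (2,1) (1,2) (0,4) (3,3)
Orthogonality requires all 25 pairs distinct.
Check by first coordinate: for each symbol s of L1, list the L2 entries in the n cells where L1 = s; they must all differ.
  L1 = 0: L2 entries (in reading order) 2, 0, 1, 3, 4 — all 5 distinct ✓
  L1 = 1: L2 entries (in reading order) 0, 1, 3, 4, 2 — all 5 distinct ✓
  L1 = 2: L2 entries (in reading order) 3, 4, 2, 0, 1 — all 5 distinct ✓
  L1 = 3: L2 entries (in reading order) 4, 2, 0, 1, 3 — all 5 distinct ✓
  L1 = 4: L2 entries (in reading order) 1, 3, 4, 2, 0 — all 5 distinct ✓
Every symbol of L1 meets every symbol of L2 exactly once, so all 25 pairs are distinct (25 of 25).
Conclusion: YES.

YES


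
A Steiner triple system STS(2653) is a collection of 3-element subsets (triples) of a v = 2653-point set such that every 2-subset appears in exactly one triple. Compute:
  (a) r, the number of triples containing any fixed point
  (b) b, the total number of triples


An STS(v) is a 2-(v, 3, 1) BIBD: block size k = 3, λ = 1.
Replication: r(k − 1) = λ(v − 1) ⇒ r·2 = 2653 − 1 = 2652 ⇒ r = 1326.
Block count: b = v(v − 1)/6 = 2653·2652/6 = 7035756/6 = 1172626.

r = 1326, b = 1172626.


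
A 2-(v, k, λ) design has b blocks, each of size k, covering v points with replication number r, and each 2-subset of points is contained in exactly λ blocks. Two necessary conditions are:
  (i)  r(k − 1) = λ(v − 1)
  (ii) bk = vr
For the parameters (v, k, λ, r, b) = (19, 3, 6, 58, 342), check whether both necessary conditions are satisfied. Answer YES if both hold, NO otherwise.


Condition (i): r(k − 1) = 58·2 = 116; λ(v − 1) = 6·18 = 108. Match? NO.
Condition (ii): bk = 342·3 = 1026; vr = 19·58 = 1102. Match? NO.
Both conditions hold? NO.

NO


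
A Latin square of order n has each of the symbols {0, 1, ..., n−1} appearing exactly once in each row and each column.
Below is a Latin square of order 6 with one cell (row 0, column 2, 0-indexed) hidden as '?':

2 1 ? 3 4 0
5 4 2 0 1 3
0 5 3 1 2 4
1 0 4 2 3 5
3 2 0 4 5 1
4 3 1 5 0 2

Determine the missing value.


Row 0 contains symbols [0, 1, 2, 3, 4] — missing [5].
Column 2 contains symbols [0, 1, 2, 3, 4] — missing [5].
The missing symbol must appear in both missing sets; intersection = [5].
Therefore the hidden value is 5.

Missing value = 5.


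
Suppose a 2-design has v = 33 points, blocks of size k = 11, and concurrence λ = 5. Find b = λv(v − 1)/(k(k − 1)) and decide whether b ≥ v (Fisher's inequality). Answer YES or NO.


r = λ(v − 1)/(k − 1) = 5·32/10 = 16.
b = vr/k = 33·16/11 = 48.
Fisher's inequality: b ≥ v ⇔ 48 ≥ 33? YES.

YES


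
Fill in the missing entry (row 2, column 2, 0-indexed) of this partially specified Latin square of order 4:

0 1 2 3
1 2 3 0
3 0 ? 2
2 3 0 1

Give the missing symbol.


Row 2 contains symbols [0, 2, 3] — missing [1].
Column 2 contains symbols [0, 2, 3] — missing [1].
The missing symbol must appear in both missing sets; intersection = [1].
Therefore the hidden value is 1.

Missing value = 1.


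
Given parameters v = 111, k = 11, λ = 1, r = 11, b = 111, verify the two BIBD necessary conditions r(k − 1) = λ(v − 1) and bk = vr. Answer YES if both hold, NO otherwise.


Condition (i): r(k − 1) = 11·10 = 110; λ(v − 1) = 1·110 = 110. Match? YES.
Condition (ii): bk = 111·11 = 1221; vr = 111·11 = 1221. Match? YES.
Both conditions hold? YES.

YES


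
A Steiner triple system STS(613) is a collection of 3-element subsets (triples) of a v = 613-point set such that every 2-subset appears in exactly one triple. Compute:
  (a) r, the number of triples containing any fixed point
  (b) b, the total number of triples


An STS(v) is a 2-(v, 3, 1) BIBD: block size k = 3, λ = 1.
Replication: r(k − 1) = λ(v − 1) ⇒ r·2 = 613 − 1 = 612 ⇒ r = 306.
Block count: b = v(v − 1)/6 = 613·612/6 = 375156/6 = 62526.
(Check via bk = vr: 62526·3 = 187578 = 613·306 = 187578 ✓.)

r = 306, b = 62526.


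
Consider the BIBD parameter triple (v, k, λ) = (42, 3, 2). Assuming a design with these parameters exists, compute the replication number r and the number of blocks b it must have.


Any 2-(v, k, λ) BIBD satisfies two necessary conditions:
  (i)  Each point sits in r blocks, and counting incidences through any fixed point gives r(k − 1) = λ(v − 1), so r = λ(v − 1)/(k − 1).
  (ii) Total incidences bk = vr, so b = vr/k.
Step 1: r = λ(v − 1)/(k − 1) = 2·(42 − 1)/(3 − 1) = 2·41/2 = 82/2 = 41.
Step 2: b = vr/k = 42·41/3 = 1722/3 = 574.
Check integrality: r = 41 ∈ Z ✓, b = 574 ∈ Z ✓.
(These identities are necessary conditions: they determine r and b for any design with these parameters, but do not by themselves prove that one exists.)

r = 41, b = 574.


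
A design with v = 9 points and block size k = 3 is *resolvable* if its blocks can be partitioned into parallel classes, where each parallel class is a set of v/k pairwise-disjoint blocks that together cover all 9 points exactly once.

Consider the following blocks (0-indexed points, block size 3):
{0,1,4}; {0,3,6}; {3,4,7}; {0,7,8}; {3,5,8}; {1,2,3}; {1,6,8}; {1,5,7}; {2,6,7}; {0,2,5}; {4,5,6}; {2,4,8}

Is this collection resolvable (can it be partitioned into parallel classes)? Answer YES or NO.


v = 9, block size k = 3, number of blocks = 12.
For resolvability, blocks must partition into parallel classes of size v/k = 3.
Total blocks must therefore be a multiple of 3: 12 = 3·4 + 0 ⇒ divisible ✓.
Greedy packing gives 4 candidate class(es). Each should be a full parallel class (size 3, covers all 9 points).
  Class 1 (3 blocks): {0,1,4}; {3,5,8}; {2,6,7}. Points covered: [0, 1, 2, 3, 4, 5, 6, 7, 8].
  Class 2 (3 blocks): {0,3,6}; {1,5,7}; {2,4,8}. Points covered: [0, 1, 2, 3, 4, 5, 6, 7, 8].
  Class 3 (3 blocks): {3,4,7}; {1,6,8}; {0,2,5}. Points covered: [0, 1, 2, 3, 4, 5, 6, 7, 8].
  Class 4 (3 blocks): {0,7,8}; {1,2,3}; {4,5,6}. Points covered: [0, 1, 2, 3, 4, 5, 6, 7, 8].
All classes full (size 3)? YES. All classes cover every point? YES.
Resolvable? YES.

YES


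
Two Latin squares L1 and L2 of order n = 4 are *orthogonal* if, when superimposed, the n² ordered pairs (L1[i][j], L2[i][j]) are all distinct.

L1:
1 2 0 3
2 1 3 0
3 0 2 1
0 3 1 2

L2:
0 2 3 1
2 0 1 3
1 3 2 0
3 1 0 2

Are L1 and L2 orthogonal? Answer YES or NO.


Form the n² = 16 superimposed pairs (L1[i][j], L2[i][j]), row by row (rows and columns indexed from 0):
row 0: (1,0) (2,2) (0,3) (3,1)
row 1: (2,2) (1,0) (3,1) (0,3)
row 2: (3,1) (0,3) (2,2) (1,0)
row 3: (0,3) (3,1) (1,0) (2,2)
Orthogonality requires all 16 pairs distinct.
But the pair (2,2) repeats: cell (0,1) has L1 = 2, L2 = 2, and cell (1,0) has L1 = 2, L2 = 2.
A repeated pair means some other pair never occurs (only 4 distinct pairs out of 16), so the squares are not orthogonal.
Conclusion: NO.

NO


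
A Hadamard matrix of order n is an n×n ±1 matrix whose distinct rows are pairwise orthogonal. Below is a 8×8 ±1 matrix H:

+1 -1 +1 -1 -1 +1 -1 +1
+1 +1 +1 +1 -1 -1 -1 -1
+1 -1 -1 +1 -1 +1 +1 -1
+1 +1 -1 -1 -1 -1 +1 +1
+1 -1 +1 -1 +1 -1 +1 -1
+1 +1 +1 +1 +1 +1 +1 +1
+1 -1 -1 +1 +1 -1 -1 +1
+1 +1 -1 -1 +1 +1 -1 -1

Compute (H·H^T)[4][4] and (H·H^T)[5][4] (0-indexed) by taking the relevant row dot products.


Row 4 of H: [1, -1, 1, -1, 1, -1, 1, -1].
Row 5 of H: [1, 1, 1, 1, 1, 1, 1, 1].
(H·H^T)[4][4] = Σ_j H[4][j]·H[4][j] = (1)² + (-1)² + (1)² + (-1)² + (1)² + (-1)² + (1)² + (-1)² = 1 + 1 + 1 + 1 + 1 + 1 + 1 + 1 = 8.
(H·H^T)[5][4] = Σ_j H[5][j]·H[4][j] = (1)·(1) + (1)·(-1) + (1)·(1) + (1)·(-1) + (1)·(1) + (1)·(-1) + (1)·(1) + (1)·(-1) = 1 + -1 + 1 + -1 + 1 + -1 + 1 + -1 = 0.
So rows 5 and 4 are orthogonal; the diagonal entry equals n = 8.

(4,4) entry = 8; (5,4) entry = 0.


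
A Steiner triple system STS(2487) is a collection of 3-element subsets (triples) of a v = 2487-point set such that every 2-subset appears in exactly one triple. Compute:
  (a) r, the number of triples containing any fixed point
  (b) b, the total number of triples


An STS(v) is a 2-(v, 3, 1) BIBD: block size k = 3, λ = 1.
Replication: r(k − 1) = λ(v − 1) ⇒ r·2 = 2487 − 1 = 2486 ⇒ r = 1243.
Block count: bk = vr ⇒ b·3 = 2487·1243 = 3091341 ⇒ b = 1030447.
(Check via b = v(v − 1)/6 = 2487·2486/6 = 6182682/6 = 1030447.)

r = 1243, b = 1030447.


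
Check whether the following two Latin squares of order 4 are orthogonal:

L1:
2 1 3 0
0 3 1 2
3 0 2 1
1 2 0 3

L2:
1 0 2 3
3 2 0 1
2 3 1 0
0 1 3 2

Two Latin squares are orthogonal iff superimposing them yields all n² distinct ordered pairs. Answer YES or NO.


Form the n² = 16 superimposed pairs (L1[i][j], L2[i][j]), row by row (rows and columns indexed from 0):
row 0: (2,1) (1,0) (3,2) (0,3)
row 1: (0,3) (3,2) (1,0) (2,1)
row 2: (3,2) (0,3) (2,1) (1,0)
row 3: (1,0) (2,1) (0,3) (3,2)
Orthogonality requires all 16 pairs distinct.
But the pair (0,3) repeats: cell (0,3) has L1 = 0, L2 = 3, and cell (1,0) has L1 = 0, L2 = 3.
A repeated pair means some other pair never occurs (only 4 distinct pairs out of 16), so the squares are not orthogonal.
Conclusion: NO.

NO


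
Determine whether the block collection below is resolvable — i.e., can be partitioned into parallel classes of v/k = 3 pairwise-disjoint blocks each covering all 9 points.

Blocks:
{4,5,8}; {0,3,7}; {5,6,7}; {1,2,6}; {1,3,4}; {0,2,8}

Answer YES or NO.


v = 9, block size k = 3, number of blocks = 6.
For resolvability, blocks must partition into parallel classes of size v/k = 3.
Total blocks must therefore be a multiple of 3: 6 = 3·2 + 0 ⇒ divisible ✓.
Greedy packing gives 2 candidate class(es). Each should be a full parallel class (size 3, covers all 9 points).
  Class 1 (3 blocks): {4,5,8}; {0,3,7}; {1,2,6}. Points covered: [0, 1, 2, 3, 4, 5, 6, 7, 8].
  Class 2 (3 blocks): {5,6,7}; {1,3,4}; {0,2,8}. Points covered: [0, 1, 2, 3, 4, 5, 6, 7, 8].
All classes full (size 3)? YES. All classes cover every point? YES.
Resolvable? YES.

YES


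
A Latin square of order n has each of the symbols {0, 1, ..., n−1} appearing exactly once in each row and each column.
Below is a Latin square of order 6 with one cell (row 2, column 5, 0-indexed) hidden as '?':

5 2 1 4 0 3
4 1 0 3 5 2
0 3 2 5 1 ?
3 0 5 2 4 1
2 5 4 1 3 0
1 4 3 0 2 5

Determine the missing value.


Row 2 contains symbols [0, 1, 2, 3, 5] — missing [4].
Column 5 contains symbols [0, 1, 2, 3, 5] — missing [4].
The missing symbol must appear in both missing sets; intersection = [4].
Therefore the hidden value is 4.

Missing value = 4.


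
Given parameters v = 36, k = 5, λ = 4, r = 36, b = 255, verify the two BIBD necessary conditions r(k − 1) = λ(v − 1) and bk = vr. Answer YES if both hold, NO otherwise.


Condition (i): r(k − 1) = 36·4 = 144; λ(v − 1) = 4·35 = 140. Match? NO.
Condition (ii): bk = 255·5 = 1275; vr = 36·36 = 1296. Match? NO.
Both conditions hold? NO.

NO


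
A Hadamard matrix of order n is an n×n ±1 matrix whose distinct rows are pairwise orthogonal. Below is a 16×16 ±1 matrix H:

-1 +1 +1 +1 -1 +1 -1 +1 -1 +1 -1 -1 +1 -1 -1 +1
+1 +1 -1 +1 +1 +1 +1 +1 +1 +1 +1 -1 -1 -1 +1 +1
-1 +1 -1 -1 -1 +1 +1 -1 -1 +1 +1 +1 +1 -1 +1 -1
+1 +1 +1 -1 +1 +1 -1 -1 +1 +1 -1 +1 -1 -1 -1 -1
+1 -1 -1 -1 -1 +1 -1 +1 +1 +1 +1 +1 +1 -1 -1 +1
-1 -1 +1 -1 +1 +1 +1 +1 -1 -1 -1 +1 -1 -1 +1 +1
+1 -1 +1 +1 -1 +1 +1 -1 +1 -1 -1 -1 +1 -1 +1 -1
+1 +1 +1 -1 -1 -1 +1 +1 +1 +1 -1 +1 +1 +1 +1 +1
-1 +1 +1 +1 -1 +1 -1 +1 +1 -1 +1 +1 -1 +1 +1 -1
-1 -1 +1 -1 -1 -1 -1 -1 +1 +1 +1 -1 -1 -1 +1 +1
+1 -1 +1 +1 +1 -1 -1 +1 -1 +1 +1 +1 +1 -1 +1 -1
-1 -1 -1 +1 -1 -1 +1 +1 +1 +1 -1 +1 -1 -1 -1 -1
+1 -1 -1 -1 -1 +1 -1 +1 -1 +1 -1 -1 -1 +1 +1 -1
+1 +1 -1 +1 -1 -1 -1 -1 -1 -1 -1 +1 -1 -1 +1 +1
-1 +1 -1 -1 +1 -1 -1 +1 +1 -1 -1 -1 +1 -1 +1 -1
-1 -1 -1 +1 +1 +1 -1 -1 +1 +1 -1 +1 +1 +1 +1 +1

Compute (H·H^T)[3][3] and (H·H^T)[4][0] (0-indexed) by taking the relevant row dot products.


Row 0 of H: [-1, 1, 1, 1, -1, 1, -1, 1, -1, 1, -1, -1, 1, -1, -1, 1].
Row 3 of H: [1, 1, 1, -1, 1, 1, -1, -1, 1, 1, -1, 1, -1, -1, -1, -1].
Row 4 of H: [1, -1, -1, -1, -1, 1, -1, 1, 1, 1, 1, 1, 1, -1, -1, 1].
(H·H^T)[3][3] = Σ_j H[3][j]·H[3][j] = (1)² + (1)² + (1)² + (-1)² + (1)² + (1)² + (-1)² + (-1)² + (1)² + (1)² + (-1)² + (1)² + (-1)² + (-1)² + (-1)² + (-1)² = 1 + 1 + 1 + 1 + 1 + 1 + 1 + 1 + 1 + 1 + 1 + 1 + 1 + 1 + 1 + 1 = 16.
(H·H^T)[4][0] = Σ_j H[4][j]·H[0][j] = (1)·(-1) + (-1)·(1) + (-1)·(1) + (-1)·(1) + (-1)·(-1) + (1)·(1) + (-1)·(-1) + (1)·(1) + (1)·(-1) + (1)·(1) + (1)·(-1) + (1)·(-1) + (1)·(1) + (-1)·(-1) + (-1)·(-1) + (1)·(1) = -1 + -1 + -1 + -1 + 1 + 1 + 1 + 1 + -1 + 1 + -1 + -1 + 1 + 1 + 1 + 1 = 2.
Rows 4 and 0 are not orthogonal (dot product = 2 ≠ 0), so H is not a Hadamard matrix.

(3,3) entry = 16; (4,0) entry = 2.


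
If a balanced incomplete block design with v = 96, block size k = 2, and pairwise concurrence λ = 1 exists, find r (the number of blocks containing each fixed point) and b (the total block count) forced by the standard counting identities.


Any 2-(v, k, λ) BIBD satisfies two necessary conditions:
  (i)  Each point sits in r blocks, and counting incidences through any fixed point gives r(k − 1) = λ(v − 1), so r = λ(v − 1)/(k − 1).
  (ii) Total incidences bk = vr, so b = vr/k.
Step 1: r = λ(v − 1)/(k − 1) = 1·(96 − 1)/(2 − 1) = 1·95/1 = 95/1 = 95.
Step 2: b = vr/k = 96·95/2 = 9120/2 = 4560.
Check integrality: r = 95 ∈ Z ✓, b = 4560 ∈ Z ✓.
(These identities are necessary conditions: they determine r and b for any design with these parameters, but do not by themselves prove that one exists.)

r = 95, b = 4560.


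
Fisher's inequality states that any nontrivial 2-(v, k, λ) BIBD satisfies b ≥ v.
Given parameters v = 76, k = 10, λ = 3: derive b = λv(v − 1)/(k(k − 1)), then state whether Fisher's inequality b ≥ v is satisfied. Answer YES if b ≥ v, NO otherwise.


b = λv(v − 1)/(k(k − 1)) = 3·76·75/(10·9) = 17100/90 = 190.
Compare with v = 76: b ≥ v, so Fisher's inequality holds.

YES


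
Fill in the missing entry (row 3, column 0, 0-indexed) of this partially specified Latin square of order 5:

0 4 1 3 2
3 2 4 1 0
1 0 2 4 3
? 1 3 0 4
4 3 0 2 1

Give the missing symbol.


Row 3 contains symbols [0, 1, 3, 4] — missing [2].
Column 0 contains symbols [0, 1, 3, 4] — missing [2].
The missing symbol must appear in both missing sets; intersection = [2].
Therefore the hidden value is 2.

Missing value = 2.


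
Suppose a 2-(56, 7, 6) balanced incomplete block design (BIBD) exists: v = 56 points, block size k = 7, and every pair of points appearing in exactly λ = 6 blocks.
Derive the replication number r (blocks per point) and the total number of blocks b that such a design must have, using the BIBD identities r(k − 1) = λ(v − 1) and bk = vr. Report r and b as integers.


Any 2-(v, k, λ) BIBD satisfies two necessary conditions:
  (i)  Each point sits in r blocks, and counting incidences through any fixed point gives r(k − 1) = λ(v − 1), so r = λ(v − 1)/(k − 1).
  (ii) Total incidences bk = vr, so b = vr/k.
Step 1: r = λ(v − 1)/(k − 1) = 6·(56 − 1)/(7 − 1) = 6·55/6 = 330/6 = 55.
Step 2: b = vr/k = 56·55/7 = 3080/7 = 440.
Check integrality: r = 55 ∈ Z ✓, b = 440 ∈ Z ✓.
(These identities are necessary conditions: they determine r and b for any design with these parameters, but do not by themselves prove that one exists.)

r = 55, b = 440.


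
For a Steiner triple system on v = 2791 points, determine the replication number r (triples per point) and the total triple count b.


An STS(v) is a 2-(v, 3, 1) BIBD: block size k = 3, λ = 1.
Replication: r(k − 1) = λ(v − 1) ⇒ r·2 = 2791 − 1 = 2790 ⇒ r = 1395.
Block count: b = v(v − 1)/6 = 2791·2790/6 = 7786890/6 = 1297815.
(Check via bk = vr: 1297815·3 = 3893445 = 2791·1395 = 3893445 ✓.)

r = 1395, b = 1297815.


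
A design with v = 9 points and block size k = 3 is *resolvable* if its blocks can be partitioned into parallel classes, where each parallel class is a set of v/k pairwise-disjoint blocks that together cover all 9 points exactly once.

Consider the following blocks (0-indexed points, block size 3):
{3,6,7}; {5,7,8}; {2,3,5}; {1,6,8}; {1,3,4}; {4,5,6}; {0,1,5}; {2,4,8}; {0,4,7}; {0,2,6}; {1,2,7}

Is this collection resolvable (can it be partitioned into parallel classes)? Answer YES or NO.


v = 9, block size k = 3, number of blocks = 11.
For resolvability, blocks must partition into parallel classes of size v/k = 3.
Total blocks must therefore be a multiple of 3: 11 = 3·3 + 2 ⇒ not divisible ✗.
Resolvable? NO.

NO


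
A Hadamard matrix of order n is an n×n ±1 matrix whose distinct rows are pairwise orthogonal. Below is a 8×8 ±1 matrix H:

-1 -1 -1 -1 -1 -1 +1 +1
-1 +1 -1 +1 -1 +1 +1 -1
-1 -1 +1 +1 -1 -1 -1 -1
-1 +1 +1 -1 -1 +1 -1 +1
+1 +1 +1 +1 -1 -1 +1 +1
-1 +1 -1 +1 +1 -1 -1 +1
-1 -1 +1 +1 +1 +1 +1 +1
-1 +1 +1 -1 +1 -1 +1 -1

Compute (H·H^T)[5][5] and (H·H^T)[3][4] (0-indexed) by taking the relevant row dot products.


Row 3 of H: [-1, 1, 1, -1, -1, 1, -1, 1].
Row 4 of H: [1, 1, 1, 1, -1, -1, 1, 1].
Row 5 of H: [-1, 1, -1, 1, 1, -1, -1, 1].
(H·H^T)[5][5] = Σ_j H[5][j]·H[5][j] = (-1)² + (1)² + (-1)² + (1)² + (1)² + (-1)² + (-1)² + (1)² = 1 + 1 + 1 + 1 + 1 + 1 + 1 + 1 = 8.
(H·H^T)[3][4] = Σ_j H[3][j]·H[4][j] = (-1)·(1) + (1)·(1) + (1)·(1) + (-1)·(1) + (-1)·(-1) + (1)·(-1) + (-1)·(1) + (1)·(1) = -1 + 1 + 1 + -1 + 1 + -1 + -1 + 1 = 0.
So rows 3 and 4 are orthogonal; the diagonal entry equals n = 8.

(5,5) entry = 8; (3,4) entry = 0.


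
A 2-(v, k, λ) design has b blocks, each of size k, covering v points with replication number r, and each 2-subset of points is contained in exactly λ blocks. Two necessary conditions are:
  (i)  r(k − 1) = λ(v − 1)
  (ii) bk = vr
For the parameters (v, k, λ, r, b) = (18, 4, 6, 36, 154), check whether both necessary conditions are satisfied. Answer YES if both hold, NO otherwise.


Condition (i): r(k − 1) = 36·3 = 108; λ(v − 1) = 6·17 = 102. Match? NO.
Condition (ii): bk = 154·4 = 616; vr = 18·36 = 648. Match? NO.
Both conditions hold? NO.

NO


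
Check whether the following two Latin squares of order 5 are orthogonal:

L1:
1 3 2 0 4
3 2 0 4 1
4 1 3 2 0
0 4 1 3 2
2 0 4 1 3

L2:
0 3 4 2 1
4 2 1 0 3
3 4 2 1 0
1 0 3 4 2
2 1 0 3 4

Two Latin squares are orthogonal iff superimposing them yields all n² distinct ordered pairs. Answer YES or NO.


Form the n² = 25 superimposed pairs (L1[i][j], L2[i][j]), row by row (rows and columns indexed from 0):
row 0: (1,0) (3,3) (2,4) (0,2) (4,1)
row 1: (3,4) (2,2) (0,1) (4,0) (1,3)
row 2: (4,3) (1,4) (3,2) (2,1) (0,0)
row 3: (0,1) (4,0) (1,3) (3,4) (2,2)
row 4: (2,2) (0,1) (4,0) (1,3) (3,4)
Orthogonality requires all 25 pairs distinct.
But the pair (0,1) repeats: cell (1,2) has L1 = 0, L2 = 1, and cell (3,0) has L1 = 0, L2 = 1.
A repeated pair means some other pair never occurs (only 15 distinct pairs out of 25), so the squares are not orthogonal.
Conclusion: NO.

NO


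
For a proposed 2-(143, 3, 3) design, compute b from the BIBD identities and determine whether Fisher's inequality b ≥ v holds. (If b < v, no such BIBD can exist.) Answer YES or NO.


b = λv(v − 1)/(k(k − 1)) = 3·143·142/(3·2) = 60918/6 = 10153.
Compare with v = 143: b ≥ v, so Fisher's inequality holds.

YES


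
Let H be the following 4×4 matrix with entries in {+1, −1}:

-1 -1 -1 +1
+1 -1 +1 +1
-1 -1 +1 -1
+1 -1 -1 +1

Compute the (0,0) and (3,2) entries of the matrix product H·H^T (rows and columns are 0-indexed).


Row 0 of H: [-1, -1, -1, 1].
Row 2 of H: [-1, -1, 1, -1].
Row 3 of H: [1, -1, -1, 1].
(H·H^T)[0][0] = Σ_j H[0][j]·H[0][j] = (-1)² + (-1)² + (-1)² + (1)² = 1 + 1 + 1 + 1 = 4.
(H·H^T)[3][2] = Σ_j H[3][j]·H[2][j] = (1)·(-1) + (-1)·(-1) + (-1)·(1) + (1)·(-1) = -1 + 1 + -1 + -1 = -2.
Rows 3 and 2 are not orthogonal (dot product = -2 ≠ 0), so H is not a Hadamard matrix.

(0,0) entry = 4; (3,2) entry = -2.


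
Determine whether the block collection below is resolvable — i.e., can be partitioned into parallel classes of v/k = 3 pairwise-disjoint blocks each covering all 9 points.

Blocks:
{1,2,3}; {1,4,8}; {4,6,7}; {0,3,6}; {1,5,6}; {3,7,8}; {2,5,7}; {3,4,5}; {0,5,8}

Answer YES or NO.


v = 9, block size k = 3, number of blocks = 9.
For resolvability, blocks must partition into parallel classes of size v/k = 3.
Total blocks must therefore be a multiple of 3: 9 = 3·3 + 0 ⇒ divisible ✓.
Consider block {1,5,6}. The only other block(s) in the collection disjoint from it are {3,7,8} — just 1 block(s). Any parallel class containing {1,5,6} would need 2 other blocks each disjoint from it, so no parallel class of size 3 can contain {1,5,6}.
Since every block must belong to some parallel class in a resolution, the collection cannot be partitioned into parallel classes.
Resolvable? NO.

NO


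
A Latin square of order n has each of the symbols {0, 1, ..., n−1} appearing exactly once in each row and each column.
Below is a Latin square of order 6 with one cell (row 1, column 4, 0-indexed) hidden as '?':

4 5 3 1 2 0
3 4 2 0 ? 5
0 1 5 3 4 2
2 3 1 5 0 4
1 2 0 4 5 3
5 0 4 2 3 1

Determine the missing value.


Row 1 contains symbols [0, 2, 3, 4, 5] — missing [1].
Column 4 contains symbols [0, 2, 3, 4, 5] — missing [1].
The missing symbol must appear in both missing sets; intersection = [1].
Therefore the hidden value is 1.

Missing value = 1.


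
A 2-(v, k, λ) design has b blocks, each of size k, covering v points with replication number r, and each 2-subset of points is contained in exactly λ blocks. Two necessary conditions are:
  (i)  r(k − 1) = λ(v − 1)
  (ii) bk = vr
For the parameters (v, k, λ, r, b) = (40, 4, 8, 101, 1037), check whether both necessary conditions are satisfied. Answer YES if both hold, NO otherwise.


Condition (i): r(k − 1) = 101·3 = 303; λ(v − 1) = 8·39 = 312. Match? NO.
Condition (ii): bk = 1037·4 = 4148; vr = 40·101 = 4040. Match? NO.
Both conditions hold? NO.

NO


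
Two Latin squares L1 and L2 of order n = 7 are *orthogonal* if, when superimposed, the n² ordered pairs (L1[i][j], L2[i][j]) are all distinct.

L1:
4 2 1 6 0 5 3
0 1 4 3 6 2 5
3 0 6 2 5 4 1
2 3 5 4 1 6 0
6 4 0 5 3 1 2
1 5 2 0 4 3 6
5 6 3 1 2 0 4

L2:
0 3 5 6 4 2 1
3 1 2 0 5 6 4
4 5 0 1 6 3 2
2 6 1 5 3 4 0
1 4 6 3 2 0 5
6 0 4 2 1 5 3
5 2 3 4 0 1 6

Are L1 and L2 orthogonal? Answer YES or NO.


Form the n² = 49 superimposed pairs (L1[i][j], L2[i][j]), row by row (rows and columns indexed from 0):
row 0: (4,0) (2,3) (1,5) (6,6) (0,4) (5,2) (3,1)
row 1: (0,3) (1,1) (4,2) (3,0) (6,5) (2,6) (5,4)
row 2: (3,4) (0,5) (6,0) (2,1) (5,6) (4,3) (1,2)
row 3: (2,2) (3,6) (5,1) (4,5) (1,3) (6,4) (0,0)
row 4: (6,1) (4,4) (0,6) (5,3) (3,2) (1,0) (2,5)
row 5: (1,6) (5,0) (2,4) (0,2) (4,1) (3,5) (6,3)
row 6: (5,5) (6,2) (3,3) (1,4) (2,0) (0,1) (4,6)
Orthogonality requires all 49 pairs distinct.
Check by first coordinate: for each symbol s of L1, list the L2 entries in the n cells where L1 = s; they must all differ.
  L1 = 0: L2 entries (in reading order) 4, 3, 5, 0, 6, 2, 1 — all 7 distinct ✓
  L1 = 1: L2 entries (in reading order) 5, 1, 2, 3, 0, 6, 4 — all 7 distinct ✓
  L1 = 2: L2 entries (in reading order) 3, 6, 1, 2, 5, 4, 0 — all 7 distinct ✓
  L1 = 3: L2 entries (in reading order) 1, 0, 4, 6, 2, 5, 3 — all 7 distinct ✓
  L1 = 4: L2 entries (in reading order) 0, 2, 3, 5, 4, 1, 6 — all 7 distinct ✓
  L1 = 5: L2 entries (in reading order) 2, 4, 6, 1, 3, 0, 5 — all 7 distinct ✓
  L1 = 6: L2 entries (in reading order) 6, 5, 0, 4, 1, 3, 2 — all 7 distinct ✓
Every symbol of L1 meets every symbol of L2 exactly once, so all 49 pairs are distinct (49 of 49).
Conclusion: YES.

YES


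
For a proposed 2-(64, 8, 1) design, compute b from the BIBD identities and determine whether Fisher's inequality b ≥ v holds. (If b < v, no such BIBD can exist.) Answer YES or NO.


r = λ(v − 1)/(k − 1) = 1·63/7 = 9.
b = vr/k = 64·9/8 = 72.
Fisher's inequality: b ≥ v ⇔ 72 ≥ 64? YES.

YES


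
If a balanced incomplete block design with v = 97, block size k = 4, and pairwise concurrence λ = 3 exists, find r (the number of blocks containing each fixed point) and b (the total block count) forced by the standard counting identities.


Any 2-(v, k, λ) BIBD satisfies two necessary conditions:
  (i)  Each point sits in r blocks, and counting incidences through any fixed point gives r(k − 1) = λ(v − 1), so r = λ(v − 1)/(k − 1).
  (ii) Total incidences bk = vr, so b = vr/k.
Step 1: r = λ(v − 1)/(k − 1) = 3·(97 − 1)/(4 − 1) = 3·96/3 = 288/3 = 96.
Step 2: b = vr/k = 97·96/4 = 9312/4 = 2328.
Check integrality: r = 96 ∈ Z ✓, b = 2328 ∈ Z ✓.
(These identities are necessary conditions: they determine r and b for any design with these parameters, but do not by themselves prove that one exists.)

r = 96, b = 2328.


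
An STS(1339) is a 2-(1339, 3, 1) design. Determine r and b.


An STS(v) is a 2-(v, 3, 1) BIBD: block size k = 3, λ = 1.
Replication: r(k − 1) = λ(v − 1) ⇒ r·2 = 1339 − 1 = 1338 ⇒ r = 669.
Block count: bk = vr ⇒ b·3 = 1339·669 = 895791 ⇒ b = 298597.

r = 669, b = 298597.


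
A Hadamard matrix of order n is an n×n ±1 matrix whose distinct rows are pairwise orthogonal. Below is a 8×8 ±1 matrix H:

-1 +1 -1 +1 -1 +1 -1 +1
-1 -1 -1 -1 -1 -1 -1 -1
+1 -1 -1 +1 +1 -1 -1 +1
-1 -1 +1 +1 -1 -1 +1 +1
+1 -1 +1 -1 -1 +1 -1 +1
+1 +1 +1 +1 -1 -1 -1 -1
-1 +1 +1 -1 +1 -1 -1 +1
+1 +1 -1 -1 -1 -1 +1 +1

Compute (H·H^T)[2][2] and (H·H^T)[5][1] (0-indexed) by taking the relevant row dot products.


Row 1 of H: [-1, -1, -1, -1, -1, -1, -1, -1].
Row 2 of H: [1, -1, -1, 1, 1, -1, -1, 1].
Row 5 of H: [1, 1, 1, 1, -1, -1, -1, -1].
(H·H^T)[2][2] = Σ_j H[2][j]·H[2][j] = (1)² + (-1)² + (-1)² + (1)² + (1)² + (-1)² + (-1)² + (1)² = 1 + 1 + 1 + 1 + 1 + 1 + 1 + 1 = 8.
(H·H^T)[5][1] = Σ_j H[5][j]·H[1][j] = (1)·(-1) + (1)·(-1) + (1)·(-1) + (1)·(-1) + (-1)·(-1) + (-1)·(-1) + (-1)·(-1) + (-1)·(-1) = -1 + -1 + -1 + -1 + 1 + 1 + 1 + 1 = 0.
So rows 5 and 1 are orthogonal; the diagonal entry equals n = 8.

(2,2) entry = 8; (5,1) entry = 0.


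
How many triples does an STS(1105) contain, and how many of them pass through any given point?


An STS(v) is a 2-(v, 3, 1) BIBD: block size k = 3, λ = 1.
Replication: r(k − 1) = λ(v − 1) ⇒ r·2 = 1105 − 1 = 1104 ⇒ r = 552.
Block count: b = v(v − 1)/6 = 1105·1104/6 = 1219920/6 = 203320.

r = 552, b = 203320.


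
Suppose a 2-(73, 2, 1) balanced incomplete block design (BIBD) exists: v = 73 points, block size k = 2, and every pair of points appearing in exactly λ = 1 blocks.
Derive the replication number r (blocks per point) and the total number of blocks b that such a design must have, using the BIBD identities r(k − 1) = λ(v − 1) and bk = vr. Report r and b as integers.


Any 2-(v, k, λ) BIBD satisfies two necessary conditions:
  (i)  Each point sits in r blocks, and counting incidences through any fixed point gives r(k − 1) = λ(v − 1), so r = λ(v − 1)/(k − 1).
  (ii) Total incidences bk = vr, so b = vr/k.
Step 1: r = λ(v − 1)/(k − 1) = 1·(73 − 1)/(2 − 1) = 1·72/1 = 72/1 = 72.
Step 2: b = vr/k = 73·72/2 = 5256/2 = 2628.
Check integrality: r = 72 ∈ Z ✓, b = 2628 ∈ Z ✓.
(These identities are necessary conditions: they determine r and b for any design with these parameters, but do not by themselves prove that one exists.)

r = 72, b = 2628.


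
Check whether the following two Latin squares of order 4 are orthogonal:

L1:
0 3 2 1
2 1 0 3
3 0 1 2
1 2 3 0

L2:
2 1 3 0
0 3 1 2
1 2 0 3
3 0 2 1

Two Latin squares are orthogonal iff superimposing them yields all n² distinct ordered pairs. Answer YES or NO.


Form the n² = 16 superimposed pairs (L1[i][j], L2[i][j]), row by row (rows and columns indexed from 0):
row 0: (0,2) (3,1) (2,3) (1,0)
row 1: (2,0) (1,3) (0,1) (3,2)
row 2: (3,1) (0,2) (1,0) (2,3)
row 3: (1,3) (2,0) (3,2) (0,1)
Orthogonality requires all 16 pairs distinct.
But the pair (3,1) repeats: cell (0,1) has L1 = 3, L2 = 1, and cell (2,0) has L1 = 3, L2 = 1.
A repeated pair means some other pair never occurs (only 8 distinct pairs out of 16), so the squares are not orthogonal.
Conclusion: NO.

NO


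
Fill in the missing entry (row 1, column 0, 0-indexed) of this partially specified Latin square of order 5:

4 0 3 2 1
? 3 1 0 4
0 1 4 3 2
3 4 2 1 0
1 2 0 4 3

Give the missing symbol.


Row 1 contains symbols [0, 1, 3, 4] — missing [2].
Column 0 contains symbols [0, 1, 3, 4] — missing [2].
The missing symbol must appear in both missing sets; intersection = [2].
Therefore the hidden value is 2.

Missing value = 2.


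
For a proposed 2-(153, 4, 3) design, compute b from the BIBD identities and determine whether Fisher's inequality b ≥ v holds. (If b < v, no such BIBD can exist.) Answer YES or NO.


r = λ(v − 1)/(k − 1) = 3·152/3 = 152.
b = vr/k = 153·152/4 = 5814.
Fisher's inequality: b ≥ v ⇔ 5814 ≥ 153? YES.

YES


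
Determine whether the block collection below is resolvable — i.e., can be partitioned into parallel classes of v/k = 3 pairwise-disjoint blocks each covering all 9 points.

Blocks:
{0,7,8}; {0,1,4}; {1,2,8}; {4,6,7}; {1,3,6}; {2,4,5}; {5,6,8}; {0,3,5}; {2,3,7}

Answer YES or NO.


v = 9, block size k = 3, number of blocks = 9.
For resolvability, blocks must partition into parallel classes of size v/k = 3.
Total blocks must therefore be a multiple of 3: 9 = 3·3 + 0 ⇒ divisible ✓.
Greedy packing gives 3 candidate class(es). Each should be a full parallel class (size 3, covers all 9 points).
  Class 1 (3 blocks): {0,7,8}; {1,3,6}; {2,4,5}. Points covered: [0, 1, 2, 3, 4, 5, 6, 7, 8].
  Class 2 (3 blocks): {0,1,4}; {5,6,8}; {2,3,7}. Points covered: [0, 1, 2, 3, 4, 5, 6, 7, 8].
  Class 3 (3 blocks): {1,2,8}; {4,6,7}; {0,3,5}. Points covered: [0, 1, 2, 3, 4, 5, 6, 7, 8].
All classes full (size 3)? YES. All classes cover every point? YES.
Resolvable? YES.

YES


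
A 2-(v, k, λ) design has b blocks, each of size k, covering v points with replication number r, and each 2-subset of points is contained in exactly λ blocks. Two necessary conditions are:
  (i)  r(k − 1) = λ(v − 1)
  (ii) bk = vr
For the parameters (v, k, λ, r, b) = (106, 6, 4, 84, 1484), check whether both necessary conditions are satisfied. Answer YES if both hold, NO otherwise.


Condition (i): r(k − 1) = 84·5 = 420; λ(v − 1) = 4·105 = 420. Match? YES.
Condition (ii): bk = 1484·6 = 8904; vr = 106·84 = 8904. Match? YES.
Both conditions hold? YES.

YES


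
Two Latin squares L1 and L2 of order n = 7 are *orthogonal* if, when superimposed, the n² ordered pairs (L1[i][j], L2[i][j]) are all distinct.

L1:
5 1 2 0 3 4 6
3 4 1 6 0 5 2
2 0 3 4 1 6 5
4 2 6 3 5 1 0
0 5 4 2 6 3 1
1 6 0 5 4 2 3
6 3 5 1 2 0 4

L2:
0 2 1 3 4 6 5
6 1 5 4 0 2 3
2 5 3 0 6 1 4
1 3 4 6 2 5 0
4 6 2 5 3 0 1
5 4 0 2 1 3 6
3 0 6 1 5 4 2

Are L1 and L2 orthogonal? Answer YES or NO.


Form the n² = 49 superimposed pairs (L1[i][j], L2[i][j]), row by row (rows and columns indexed from 0):
row 0: (5,0) (1,2) (2,1) (0,3) (3,4) (4,6) (6,5)
row 1: (3,6) (4,1) (1,5) (6,4) (0,0) (5,2) (2,3)
row 2: (2,2) (0,5) (3,3) (4,0) (1,6) (6,1) (5,4)
row 3: (4,1) (2,3) (6,4) (3,6) (5,2) (1,5) (0,0)
row 4: (0,4) (5,6) (4,2) (2,5) (6,3) (3,0) (1,1)
row 5: (1,5) (6,4) (0,0) (5,2) (4,1) (2,3) (3,6)
row 6: (6,3) (3,0) (5,6) (1,1) (2,5) (0,4) (4,2)
Orthogonality requires all 49 pairs distinct.
But the pair (4,1) repeats: cell (1,1) has L1 = 4, L2 = 1, and cell (3,0) has L1 = 4, L2 = 1.
A repeated pair means some other pair never occurs (only 28 distinct pairs out of 49), so the squares are not orthogonal.
Conclusion: NO.

NO
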